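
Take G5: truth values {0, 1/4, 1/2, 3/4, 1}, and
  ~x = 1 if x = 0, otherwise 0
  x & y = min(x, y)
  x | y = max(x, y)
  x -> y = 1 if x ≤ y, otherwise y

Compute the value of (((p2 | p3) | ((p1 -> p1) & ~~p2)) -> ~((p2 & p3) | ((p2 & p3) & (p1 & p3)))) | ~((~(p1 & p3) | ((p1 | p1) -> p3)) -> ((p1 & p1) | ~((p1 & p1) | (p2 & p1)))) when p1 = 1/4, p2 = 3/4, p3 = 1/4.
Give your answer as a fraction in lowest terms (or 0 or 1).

p2 | p3 = 3/4 | 1/4 = 3/4
p1 -> p1 = 1/4 -> 1/4 = 1
~p2 = ~3/4 = 0
~~p2 = ~0 = 1
(p1 -> p1) & ~~p2 = 1 & 1 = 1
(p2 | p3) | ((p1 -> p1) & ~~p2) = 3/4 | 1 = 1
p2 & p3 = 3/4 & 1/4 = 1/4
p2 & p3 = 3/4 & 1/4 = 1/4
p1 & p3 = 1/4 & 1/4 = 1/4
(p2 & p3) & (p1 & p3) = 1/4 & 1/4 = 1/4
(p2 & p3) | ((p2 & p3) & (p1 & p3)) = 1/4 | 1/4 = 1/4
~((p2 & p3) | ((p2 & p3) & (p1 & p3))) = ~1/4 = 0
((p2 | p3) | ((p1 -> p1) & ~~p2)) -> ~((p2 & p3) | ((p2 & p3) & (p1 & p3))) = 1 -> 0 = 0
p1 & p3 = 1/4 & 1/4 = 1/4
~(p1 & p3) = ~1/4 = 0
p1 | p1 = 1/4 | 1/4 = 1/4
(p1 | p1) -> p3 = 1/4 -> 1/4 = 1
~(p1 & p3) | ((p1 | p1) -> p3) = 0 | 1 = 1
p1 & p1 = 1/4 & 1/4 = 1/4
p1 & p1 = 1/4 & 1/4 = 1/4
p2 & p1 = 3/4 & 1/4 = 1/4
(p1 & p1) | (p2 & p1) = 1/4 | 1/4 = 1/4
~((p1 & p1) | (p2 & p1)) = ~1/4 = 0
(p1 & p1) | ~((p1 & p1) | (p2 & p1)) = 1/4 | 0 = 1/4
(~(p1 & p3) | ((p1 | p1) -> p3)) -> ((p1 & p1) | ~((p1 & p1) | (p2 & p1))) = 1 -> 1/4 = 1/4
~((~(p1 & p3) | ((p1 | p1) -> p3)) -> ((p1 & p1) | ~((p1 & p1) | (p2 & p1)))) = ~1/4 = 0
(((p2 | p3) | ((p1 -> p1) & ~~p2)) -> ~((p2 & p3) | ((p2 & p3) & (p1 & p3)))) | ~((~(p1 & p3) | ((p1 | p1) -> p3)) -> ((p1 & p1) | ~((p1 & p1) | (p2 & p1)))) = 0 | 0 = 0

0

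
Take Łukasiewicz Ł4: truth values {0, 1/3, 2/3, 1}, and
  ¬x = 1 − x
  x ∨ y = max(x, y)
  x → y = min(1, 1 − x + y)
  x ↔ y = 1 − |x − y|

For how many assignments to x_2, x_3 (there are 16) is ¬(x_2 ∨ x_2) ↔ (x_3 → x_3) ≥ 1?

x_2 = 0, x_3 = 0 ↦ 1  ≥
x_2 = 0, x_3 = 1/3 ↦ 1  ≥
x_2 = 0, x_3 = 2/3 ↦ 1  ≥
x_2 = 0, x_3 = 1 ↦ 1  ≥
x_2 = 1/3, x_3 = 0 ↦ 2/3  <
x_2 = 1/3, x_3 = 1/3 ↦ 2/3  <
x_2 = 1/3, x_3 = 2/3 ↦ 2/3  <
x_2 = 1/3, x_3 = 1 ↦ 2/3  <
x_2 = 2/3, x_3 = 0 ↦ 1/3  <
x_2 = 2/3, x_3 = 1/3 ↦ 1/3  <
x_2 = 2/3, x_3 = 2/3 ↦ 1/3  <
x_2 = 2/3, x_3 = 1 ↦ 1/3  <
x_2 = 1, x_3 = 0 ↦ 0  <
x_2 = 1, x_3 = 1/3 ↦ 0  <
x_2 = 1, x_3 = 2/3 ↦ 0  <
x_2 = 1, x_3 = 1 ↦ 0  <
So 4 of the 16 assignments meet the threshold.

4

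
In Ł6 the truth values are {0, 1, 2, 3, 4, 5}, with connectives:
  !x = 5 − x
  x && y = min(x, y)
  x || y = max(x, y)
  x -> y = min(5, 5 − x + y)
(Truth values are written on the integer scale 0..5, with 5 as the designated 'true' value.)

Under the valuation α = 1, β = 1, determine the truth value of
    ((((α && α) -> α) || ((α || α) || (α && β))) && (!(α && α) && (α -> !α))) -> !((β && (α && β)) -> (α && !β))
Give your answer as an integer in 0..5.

α && α = 1 && 1 = 1
(α && α) -> α = 1 -> 1 = 5
α || α = 1 || 1 = 1
α && β = 1 && 1 = 1
(α || α) || (α && β) = 1 || 1 = 1
((α && α) -> α) || ((α || α) || (α && β)) = 5 || 1 = 5
α && α = 1 && 1 = 1
!(α && α) = !1 = 4
!α = !1 = 4
α -> !α = 1 -> 4 = 5
!(α && α) && (α -> !α) = 4 && 5 = 4
(((α && α) -> α) || ((α || α) || (α && β))) && (!(α && α) && (α -> !α)) = 5 && 4 = 4
α && β = 1 && 1 = 1
β && (α && β) = 1 && 1 = 1
!β = !1 = 4
α && !β = 1 && 4 = 1
(β && (α && β)) -> (α && !β) = 1 -> 1 = 5
!((β && (α && β)) -> (α && !β)) = !5 = 0
((((α && α) -> α) || ((α || α) || (α && β))) && (!(α && α) && (α -> !α))) -> !((β && (α && β)) -> (α && !β)) = 4 -> 0 = 1

1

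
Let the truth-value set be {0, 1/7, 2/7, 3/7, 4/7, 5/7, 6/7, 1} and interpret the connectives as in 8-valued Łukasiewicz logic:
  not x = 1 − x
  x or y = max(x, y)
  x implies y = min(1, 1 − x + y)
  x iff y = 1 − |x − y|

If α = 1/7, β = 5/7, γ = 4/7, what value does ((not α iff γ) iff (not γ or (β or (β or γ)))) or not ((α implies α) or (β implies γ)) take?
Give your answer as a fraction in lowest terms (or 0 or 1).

1

not α = not 1/7 = 6/7
not α iff γ = 6/7 iff 4/7 = 5/7
not γ = not 4/7 = 3/7
β or γ = 5/7 or 4/7 = 5/7
β or (β or γ) = 5/7 or 5/7 = 5/7
not γ or (β or (β or γ)) = 3/7 or 5/7 = 5/7
(not α iff γ) iff (not γ or (β or (β or γ))) = 5/7 iff 5/7 = 1
α implies α = 1/7 implies 1/7 = 1
β implies γ = 5/7 implies 4/7 = 6/7
(α implies α) or (β implies γ) = 1 or 6/7 = 1
not ((α implies α) or (β implies γ)) = not 1 = 0
((not α iff γ) iff (not γ or (β or (β or γ)))) or not ((α implies α) or (β implies γ)) = 1 or 0 = 1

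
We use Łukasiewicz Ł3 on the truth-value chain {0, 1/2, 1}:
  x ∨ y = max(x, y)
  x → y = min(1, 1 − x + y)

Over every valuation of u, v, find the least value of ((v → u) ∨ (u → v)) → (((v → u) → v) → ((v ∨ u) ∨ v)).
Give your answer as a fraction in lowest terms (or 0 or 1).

Take u = 0, v = 1/2:
v → u = 1/2 → 0 = 1/2
u → v = 0 → 1/2 = 1
(v → u) ∨ (u → v) = 1/2 ∨ 1 = 1
v → u = 1/2 → 0 = 1/2
(v → u) → v = 1/2 → 1/2 = 1
v ∨ u = 1/2 ∨ 0 = 1/2
(v ∨ u) ∨ v = 1/2 ∨ 1/2 = 1/2
((v → u) → v) → ((v ∨ u) ∨ v) = 1 → 1/2 = 1/2
((v → u) ∨ (u → v)) → (((v → u) → v) → ((v ∨ u) ∨ v)) = 1 → 1/2 = 1/2
No assignment yields a value below 1/2, so this is the minimum.

1/2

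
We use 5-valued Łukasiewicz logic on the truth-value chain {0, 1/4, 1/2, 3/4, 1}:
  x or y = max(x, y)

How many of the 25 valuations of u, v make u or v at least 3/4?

value 1: 9 assignments (counts)
value 3/4: 7 assignments (counts)
value 1/2: 5 assignments
value 1/4: 3 assignments
value 0: 1 assignment
So 16 of the 25 assignments meet the threshold.

16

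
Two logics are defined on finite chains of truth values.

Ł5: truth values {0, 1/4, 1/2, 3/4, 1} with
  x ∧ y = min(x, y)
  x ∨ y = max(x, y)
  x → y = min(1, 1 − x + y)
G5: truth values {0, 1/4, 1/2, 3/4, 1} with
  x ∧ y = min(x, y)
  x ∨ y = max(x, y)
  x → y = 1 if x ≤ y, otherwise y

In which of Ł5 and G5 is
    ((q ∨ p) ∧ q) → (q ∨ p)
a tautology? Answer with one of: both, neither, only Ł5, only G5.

both

In Ł5: every assignment gives 1 — tautology.
In G5: every assignment gives 1 — tautology.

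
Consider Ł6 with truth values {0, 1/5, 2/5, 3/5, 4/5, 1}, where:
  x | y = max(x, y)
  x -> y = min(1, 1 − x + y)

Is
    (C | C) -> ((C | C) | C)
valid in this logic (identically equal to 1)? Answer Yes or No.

C = 0 ↦ 1
C = 1/5 ↦ 1
C = 2/5 ↦ 1
C = 3/5 ↦ 1
C = 4/5 ↦ 1
C = 1 ↦ 1
Every assignment gives a value ≥ 1.

Yes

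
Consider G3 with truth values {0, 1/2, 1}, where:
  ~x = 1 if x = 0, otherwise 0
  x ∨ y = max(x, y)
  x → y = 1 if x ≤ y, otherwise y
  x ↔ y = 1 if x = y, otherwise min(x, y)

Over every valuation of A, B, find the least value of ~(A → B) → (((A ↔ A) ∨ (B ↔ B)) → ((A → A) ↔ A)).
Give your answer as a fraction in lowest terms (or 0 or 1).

1/2

Take A = 1/2, B = 0:
A → B = 1/2 → 0 = 0
~(A → B) = ~0 = 1
A ↔ A = 1/2 ↔ 1/2 = 1
B ↔ B = 0 ↔ 0 = 1
(A ↔ A) ∨ (B ↔ B) = 1 ∨ 1 = 1
A → A = 1/2 → 1/2 = 1
(A → A) ↔ A = 1 ↔ 1/2 = 1/2
((A ↔ A) ∨ (B ↔ B)) → ((A → A) ↔ A) = 1 → 1/2 = 1/2
~(A → B) → (((A ↔ A) ∨ (B ↔ B)) → ((A → A) ↔ A)) = 1 → 1/2 = 1/2
No assignment yields a value below 1/2, so this is the minimum.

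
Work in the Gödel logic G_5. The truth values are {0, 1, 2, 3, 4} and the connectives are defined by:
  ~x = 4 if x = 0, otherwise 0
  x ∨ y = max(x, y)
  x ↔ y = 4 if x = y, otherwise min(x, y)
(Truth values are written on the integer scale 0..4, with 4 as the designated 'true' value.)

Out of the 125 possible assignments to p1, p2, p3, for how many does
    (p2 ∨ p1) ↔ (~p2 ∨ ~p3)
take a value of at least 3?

24

value 4: 13 assignments (counts)
value 3: 11 assignments (counts)
value 2: 9 assignments
value 1: 7 assignments
value 0: 85 assignments
So 24 of the 125 assignments meet the threshold.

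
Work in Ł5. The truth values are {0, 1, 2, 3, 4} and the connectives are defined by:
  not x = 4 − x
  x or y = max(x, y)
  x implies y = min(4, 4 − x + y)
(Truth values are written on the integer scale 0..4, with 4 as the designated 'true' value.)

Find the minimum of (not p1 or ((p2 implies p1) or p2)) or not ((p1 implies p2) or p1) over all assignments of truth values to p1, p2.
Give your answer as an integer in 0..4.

3

Take p1 = 1, p2 = 2:
not p1 = not 1 = 3
p2 implies p1 = 2 implies 1 = 3
(p2 implies p1) or p2 = 3 or 2 = 3
not p1 or ((p2 implies p1) or p2) = 3 or 3 = 3
p1 implies p2 = 1 implies 2 = 4
(p1 implies p2) or p1 = 4 or 1 = 4
not ((p1 implies p2) or p1) = not 4 = 0
(not p1 or ((p2 implies p1) or p2)) or not ((p1 implies p2) or p1) = 3 or 0 = 3
No assignment yields a value below 3, so this is the minimum.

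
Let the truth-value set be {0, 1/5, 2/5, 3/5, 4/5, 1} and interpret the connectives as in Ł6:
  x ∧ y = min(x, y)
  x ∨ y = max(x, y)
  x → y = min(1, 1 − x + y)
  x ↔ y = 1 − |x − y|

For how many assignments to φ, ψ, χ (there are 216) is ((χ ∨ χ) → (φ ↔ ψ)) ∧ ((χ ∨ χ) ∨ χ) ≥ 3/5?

88

value 1: 6 assignments (counts)
value 4/5: 34 assignments (counts)
value 3/5: 48 assignments (counts)
value 2/5: 48 assignments
value 1/5: 42 assignments
value 0: 38 assignments
So 88 of the 216 assignments meet the threshold.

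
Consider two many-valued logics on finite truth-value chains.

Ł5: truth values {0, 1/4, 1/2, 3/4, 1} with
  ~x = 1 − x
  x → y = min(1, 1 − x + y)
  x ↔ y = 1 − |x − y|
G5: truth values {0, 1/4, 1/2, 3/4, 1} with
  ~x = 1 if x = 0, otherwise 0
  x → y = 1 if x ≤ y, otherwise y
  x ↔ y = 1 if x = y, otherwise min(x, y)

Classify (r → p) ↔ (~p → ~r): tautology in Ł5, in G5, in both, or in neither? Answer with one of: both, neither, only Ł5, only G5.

In Ł5: every assignment gives 1 — tautology.
In G5: at p = 1/4, r = 1/2 the value is 1/4 — not a tautology.

only Ł5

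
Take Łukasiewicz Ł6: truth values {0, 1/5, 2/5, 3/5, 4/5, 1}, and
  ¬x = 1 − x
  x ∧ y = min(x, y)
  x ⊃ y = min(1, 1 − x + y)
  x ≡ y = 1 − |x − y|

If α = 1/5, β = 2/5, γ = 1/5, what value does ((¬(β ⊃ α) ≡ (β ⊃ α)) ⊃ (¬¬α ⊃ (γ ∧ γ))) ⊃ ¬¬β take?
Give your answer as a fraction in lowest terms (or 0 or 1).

β ⊃ α = 2/5 ⊃ 1/5 = 4/5
¬(β ⊃ α) = ¬4/5 = 1/5
β ⊃ α = 2/5 ⊃ 1/5 = 4/5
¬(β ⊃ α) ≡ (β ⊃ α) = 1/5 ≡ 4/5 = 2/5
¬α = ¬1/5 = 4/5
¬¬α = ¬4/5 = 1/5
γ ∧ γ = 1/5 ∧ 1/5 = 1/5
¬¬α ⊃ (γ ∧ γ) = 1/5 ⊃ 1/5 = 1
(¬(β ⊃ α) ≡ (β ⊃ α)) ⊃ (¬¬α ⊃ (γ ∧ γ)) = 2/5 ⊃ 1 = 1
¬β = ¬2/5 = 3/5
¬¬β = ¬3/5 = 2/5
((¬(β ⊃ α) ≡ (β ⊃ α)) ⊃ (¬¬α ⊃ (γ ∧ γ))) ⊃ ¬¬β = 1 ⊃ 2/5 = 2/5

2/5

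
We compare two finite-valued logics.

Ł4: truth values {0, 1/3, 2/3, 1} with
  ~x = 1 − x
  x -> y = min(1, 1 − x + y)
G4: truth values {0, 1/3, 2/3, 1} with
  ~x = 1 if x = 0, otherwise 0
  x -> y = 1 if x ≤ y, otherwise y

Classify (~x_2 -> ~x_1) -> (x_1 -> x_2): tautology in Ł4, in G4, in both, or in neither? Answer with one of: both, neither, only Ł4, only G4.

In Ł4: every assignment gives 1 — tautology.
In G4: at x_1 = 2/3, x_2 = 1/3 the value is 1/3 — not a tautology.

only Ł4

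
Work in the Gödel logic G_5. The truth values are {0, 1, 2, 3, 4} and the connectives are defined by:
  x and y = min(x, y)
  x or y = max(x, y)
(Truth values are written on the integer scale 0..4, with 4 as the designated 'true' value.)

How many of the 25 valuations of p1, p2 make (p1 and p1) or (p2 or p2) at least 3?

value 4: 9 assignments (counts)
value 3: 7 assignments (counts)
value 2: 5 assignments
value 1: 3 assignments
value 0: 1 assignment
So 16 of the 25 assignments meet the threshold.

16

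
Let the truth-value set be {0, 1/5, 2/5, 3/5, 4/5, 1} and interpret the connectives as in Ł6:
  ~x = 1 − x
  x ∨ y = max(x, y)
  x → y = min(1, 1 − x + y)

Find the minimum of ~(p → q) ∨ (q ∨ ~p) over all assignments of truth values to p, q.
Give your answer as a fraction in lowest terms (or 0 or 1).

2/5

Take p = 3/5, q = 1/5:
p → q = 3/5 → 1/5 = 3/5
~(p → q) = ~3/5 = 2/5
~p = ~3/5 = 2/5
q ∨ ~p = 1/5 ∨ 2/5 = 2/5
~(p → q) ∨ (q ∨ ~p) = 2/5 ∨ 2/5 = 2/5
No assignment yields a value below 2/5, so this is the minimum.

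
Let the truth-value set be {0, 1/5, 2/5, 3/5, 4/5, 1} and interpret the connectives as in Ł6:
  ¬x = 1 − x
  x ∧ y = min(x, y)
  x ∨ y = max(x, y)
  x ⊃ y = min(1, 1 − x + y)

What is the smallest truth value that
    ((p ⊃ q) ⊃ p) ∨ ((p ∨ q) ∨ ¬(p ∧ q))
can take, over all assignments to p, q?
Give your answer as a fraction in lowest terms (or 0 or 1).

Take p = 2/5, q = 2/5:
p ⊃ q = 2/5 ⊃ 2/5 = 1
(p ⊃ q) ⊃ p = 1 ⊃ 2/5 = 2/5
p ∨ q = 2/5 ∨ 2/5 = 2/5
p ∧ q = 2/5 ∧ 2/5 = 2/5
¬(p ∧ q) = ¬2/5 = 3/5
(p ∨ q) ∨ ¬(p ∧ q) = 2/5 ∨ 3/5 = 3/5
((p ⊃ q) ⊃ p) ∨ ((p ∨ q) ∨ ¬(p ∧ q)) = 2/5 ∨ 3/5 = 3/5
No assignment yields a value below 3/5, so this is the minimum.

3/5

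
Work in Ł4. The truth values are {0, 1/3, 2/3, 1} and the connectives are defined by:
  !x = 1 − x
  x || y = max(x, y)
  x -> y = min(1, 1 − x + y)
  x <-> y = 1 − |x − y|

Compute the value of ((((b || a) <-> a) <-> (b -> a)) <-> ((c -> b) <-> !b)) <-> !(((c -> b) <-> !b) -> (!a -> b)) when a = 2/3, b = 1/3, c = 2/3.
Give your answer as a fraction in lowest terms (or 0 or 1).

0

b || a = 1/3 || 2/3 = 2/3
(b || a) <-> a = 2/3 <-> 2/3 = 1
b -> a = 1/3 -> 2/3 = 1
((b || a) <-> a) <-> (b -> a) = 1 <-> 1 = 1
c -> b = 2/3 -> 1/3 = 2/3
!b = !1/3 = 2/3
(c -> b) <-> !b = 2/3 <-> 2/3 = 1
(((b || a) <-> a) <-> (b -> a)) <-> ((c -> b) <-> !b) = 1 <-> 1 = 1
c -> b = 2/3 -> 1/3 = 2/3
!b = !1/3 = 2/3
(c -> b) <-> !b = 2/3 <-> 2/3 = 1
!a = !2/3 = 1/3
!a -> b = 1/3 -> 1/3 = 1
((c -> b) <-> !b) -> (!a -> b) = 1 -> 1 = 1
!(((c -> b) <-> !b) -> (!a -> b)) = !1 = 0
((((b || a) <-> a) <-> (b -> a)) <-> ((c -> b) <-> !b)) <-> !(((c -> b) <-> !b) -> (!a -> b)) = 1 <-> 0 = 0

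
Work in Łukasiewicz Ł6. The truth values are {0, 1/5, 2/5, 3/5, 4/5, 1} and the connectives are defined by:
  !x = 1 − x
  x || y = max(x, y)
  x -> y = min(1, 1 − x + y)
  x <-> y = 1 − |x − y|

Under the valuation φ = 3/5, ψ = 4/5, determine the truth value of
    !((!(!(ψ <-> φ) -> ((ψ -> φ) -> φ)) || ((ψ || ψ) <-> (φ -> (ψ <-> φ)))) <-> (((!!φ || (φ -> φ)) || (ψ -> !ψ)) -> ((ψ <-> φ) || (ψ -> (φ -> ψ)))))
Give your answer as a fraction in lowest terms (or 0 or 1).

ψ <-> φ = 4/5 <-> 3/5 = 4/5
!(ψ <-> φ) = !4/5 = 1/5
ψ -> φ = 4/5 -> 3/5 = 4/5
(ψ -> φ) -> φ = 4/5 -> 3/5 = 4/5
!(ψ <-> φ) -> ((ψ -> φ) -> φ) = 1/5 -> 4/5 = 1
!(!(ψ <-> φ) -> ((ψ -> φ) -> φ)) = !1 = 0
ψ || ψ = 4/5 || 4/5 = 4/5
ψ <-> φ = 4/5 <-> 3/5 = 4/5
φ -> (ψ <-> φ) = 3/5 -> 4/5 = 1
(ψ || ψ) <-> (φ -> (ψ <-> φ)) = 4/5 <-> 1 = 4/5
!(!(ψ <-> φ) -> ((ψ -> φ) -> φ)) || ((ψ || ψ) <-> (φ -> (ψ <-> φ))) = 0 || 4/5 = 4/5
!φ = !3/5 = 2/5
!!φ = !2/5 = 3/5
φ -> φ = 3/5 -> 3/5 = 1
!!φ || (φ -> φ) = 3/5 || 1 = 1
!ψ = !4/5 = 1/5
ψ -> !ψ = 4/5 -> 1/5 = 2/5
(!!φ || (φ -> φ)) || (ψ -> !ψ) = 1 || 2/5 = 1
ψ <-> φ = 4/5 <-> 3/5 = 4/5
φ -> ψ = 3/5 -> 4/5 = 1
ψ -> (φ -> ψ) = 4/5 -> 1 = 1
(ψ <-> φ) || (ψ -> (φ -> ψ)) = 4/5 || 1 = 1
((!!φ || (φ -> φ)) || (ψ -> !ψ)) -> ((ψ <-> φ) || (ψ -> (φ -> ψ))) = 1 -> 1 = 1
(!(!(ψ <-> φ) -> ((ψ -> φ) -> φ)) || ((ψ || ψ) <-> (φ -> (ψ <-> φ)))) <-> (((!!φ || (φ -> φ)) || (ψ -> !ψ)) -> ((ψ <-> φ) || (ψ -> (φ -> ψ)))) = 4/5 <-> 1 = 4/5
!((!(!(ψ <-> φ) -> ((ψ -> φ) -> φ)) || ((ψ || ψ) <-> (φ -> (ψ <-> φ)))) <-> (((!!φ || (φ -> φ)) || (ψ -> !ψ)) -> ((ψ <-> φ) || (ψ -> (φ -> ψ))))) = !4/5 = 1/5

1/5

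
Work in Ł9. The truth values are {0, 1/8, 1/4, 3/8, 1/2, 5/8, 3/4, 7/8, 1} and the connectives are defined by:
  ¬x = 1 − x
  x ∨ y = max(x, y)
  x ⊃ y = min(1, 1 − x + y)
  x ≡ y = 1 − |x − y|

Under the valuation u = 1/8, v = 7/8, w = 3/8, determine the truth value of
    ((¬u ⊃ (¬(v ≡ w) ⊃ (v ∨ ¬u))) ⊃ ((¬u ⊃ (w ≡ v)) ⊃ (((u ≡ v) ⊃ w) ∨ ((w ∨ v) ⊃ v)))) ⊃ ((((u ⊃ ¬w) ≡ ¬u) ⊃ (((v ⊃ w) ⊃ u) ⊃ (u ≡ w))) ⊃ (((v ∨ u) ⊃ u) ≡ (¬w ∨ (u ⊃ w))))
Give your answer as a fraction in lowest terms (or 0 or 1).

¬u = ¬1/8 = 7/8
v ≡ w = 7/8 ≡ 3/8 = 1/2
¬(v ≡ w) = ¬1/2 = 1/2
¬u = ¬1/8 = 7/8
v ∨ ¬u = 7/8 ∨ 7/8 = 7/8
¬(v ≡ w) ⊃ (v ∨ ¬u) = 1/2 ⊃ 7/8 = 1
¬u ⊃ (¬(v ≡ w) ⊃ (v ∨ ¬u)) = 7/8 ⊃ 1 = 1
¬u = ¬1/8 = 7/8
w ≡ v = 3/8 ≡ 7/8 = 1/2
¬u ⊃ (w ≡ v) = 7/8 ⊃ 1/2 = 5/8
u ≡ v = 1/8 ≡ 7/8 = 1/4
(u ≡ v) ⊃ w = 1/4 ⊃ 3/8 = 1
w ∨ v = 3/8 ∨ 7/8 = 7/8
(w ∨ v) ⊃ v = 7/8 ⊃ 7/8 = 1
((u ≡ v) ⊃ w) ∨ ((w ∨ v) ⊃ v) = 1 ∨ 1 = 1
(¬u ⊃ (w ≡ v)) ⊃ (((u ≡ v) ⊃ w) ∨ ((w ∨ v) ⊃ v)) = 5/8 ⊃ 1 = 1
(¬u ⊃ (¬(v ≡ w) ⊃ (v ∨ ¬u))) ⊃ ((¬u ⊃ (w ≡ v)) ⊃ (((u ≡ v) ⊃ w) ∨ ((w ∨ v) ⊃ v))) = 1 ⊃ 1 = 1
¬w = ¬3/8 = 5/8
u ⊃ ¬w = 1/8 ⊃ 5/8 = 1
¬u = ¬1/8 = 7/8
(u ⊃ ¬w) ≡ ¬u = 1 ≡ 7/8 = 7/8
v ⊃ w = 7/8 ⊃ 3/8 = 1/2
(v ⊃ w) ⊃ u = 1/2 ⊃ 1/8 = 5/8
u ≡ w = 1/8 ≡ 3/8 = 3/4
((v ⊃ w) ⊃ u) ⊃ (u ≡ w) = 5/8 ⊃ 3/4 = 1
((u ⊃ ¬w) ≡ ¬u) ⊃ (((v ⊃ w) ⊃ u) ⊃ (u ≡ w)) = 7/8 ⊃ 1 = 1
v ∨ u = 7/8 ∨ 1/8 = 7/8
(v ∨ u) ⊃ u = 7/8 ⊃ 1/8 = 1/4
¬w = ¬3/8 = 5/8
u ⊃ w = 1/8 ⊃ 3/8 = 1
¬w ∨ (u ⊃ w) = 5/8 ∨ 1 = 1
((v ∨ u) ⊃ u) ≡ (¬w ∨ (u ⊃ w)) = 1/4 ≡ 1 = 1/4
(((u ⊃ ¬w) ≡ ¬u) ⊃ (((v ⊃ w) ⊃ u) ⊃ (u ≡ w))) ⊃ (((v ∨ u) ⊃ u) ≡ (¬w ∨ (u ⊃ w))) = 1 ⊃ 1/4 = 1/4
((¬u ⊃ (¬(v ≡ w) ⊃ (v ∨ ¬u))) ⊃ ((¬u ⊃ (w ≡ v)) ⊃ (((u ≡ v) ⊃ w) ∨ ((w ∨ v) ⊃ v)))) ⊃ ((((u ⊃ ¬w) ≡ ¬u) ⊃ (((v ⊃ w) ⊃ u) ⊃ (u ≡ w))) ⊃ (((v ∨ u) ⊃ u) ≡ (¬w ∨ (u ⊃ w)))) = 1 ⊃ 1/4 = 1/4

1/4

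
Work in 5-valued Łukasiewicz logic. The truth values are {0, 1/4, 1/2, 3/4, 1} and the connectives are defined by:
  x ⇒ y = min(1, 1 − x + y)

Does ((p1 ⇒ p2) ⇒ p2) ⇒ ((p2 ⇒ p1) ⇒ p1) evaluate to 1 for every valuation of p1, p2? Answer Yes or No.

At p1 = 3/4, p2 = 1/4, for instance:
p1 ⇒ p2 = 3/4 ⇒ 1/4 = 1/2
(p1 ⇒ p2) ⇒ p2 = 1/2 ⇒ 1/4 = 3/4
p2 ⇒ p1 = 1/4 ⇒ 3/4 = 1
(p2 ⇒ p1) ⇒ p1 = 1 ⇒ 3/4 = 3/4
((p1 ⇒ p2) ⇒ p2) ⇒ ((p2 ⇒ p1) ⇒ p1) = 3/4 ⇒ 3/4 = 1
and checking the remaining 24 assignments likewise gives ≥ 1 in every case.

Yes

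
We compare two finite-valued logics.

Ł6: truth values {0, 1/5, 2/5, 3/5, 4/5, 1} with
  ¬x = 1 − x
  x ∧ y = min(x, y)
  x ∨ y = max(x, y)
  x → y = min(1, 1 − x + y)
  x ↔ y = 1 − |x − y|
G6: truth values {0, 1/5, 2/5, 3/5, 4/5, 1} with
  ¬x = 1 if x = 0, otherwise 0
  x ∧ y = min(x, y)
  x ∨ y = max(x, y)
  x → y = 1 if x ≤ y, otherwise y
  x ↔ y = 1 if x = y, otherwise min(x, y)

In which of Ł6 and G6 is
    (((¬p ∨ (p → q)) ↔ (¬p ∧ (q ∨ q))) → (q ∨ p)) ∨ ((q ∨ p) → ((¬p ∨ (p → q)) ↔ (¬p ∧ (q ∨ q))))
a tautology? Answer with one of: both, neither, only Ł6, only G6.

In Ł6: every assignment gives 1 — tautology.
In G6: every assignment gives 1 — tautology.

both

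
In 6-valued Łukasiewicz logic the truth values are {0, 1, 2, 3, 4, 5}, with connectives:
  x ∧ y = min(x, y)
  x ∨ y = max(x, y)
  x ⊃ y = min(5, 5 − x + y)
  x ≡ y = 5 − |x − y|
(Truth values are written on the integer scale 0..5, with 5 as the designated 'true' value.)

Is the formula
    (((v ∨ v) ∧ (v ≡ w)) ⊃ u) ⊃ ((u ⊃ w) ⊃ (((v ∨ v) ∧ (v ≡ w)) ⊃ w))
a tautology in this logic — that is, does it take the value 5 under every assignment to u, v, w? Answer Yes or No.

At u = 3, v = 2, w = 2, for instance:
v ∨ v = 2 ∨ 2 = 2
v ≡ w = 2 ≡ 2 = 5
(v ∨ v) ∧ (v ≡ w) = 2 ∧ 5 = 2
((v ∨ v) ∧ (v ≡ w)) ⊃ u = 2 ⊃ 3 = 5
u ⊃ w = 3 ⊃ 2 = 4
((v ∨ v) ∧ (v ≡ w)) ⊃ w = 2 ⊃ 2 = 5
(u ⊃ w) ⊃ (((v ∨ v) ∧ (v ≡ w)) ⊃ w) = 4 ⊃ 5 = 5
(((v ∨ v) ∧ (v ≡ w)) ⊃ u) ⊃ ((u ⊃ w) ⊃ (((v ∨ v) ∧ (v ≡ w)) ⊃ w)) = 5 ⊃ 5 = 5
and checking the remaining 215 assignments likewise gives ≥ 5 in every case.

Yes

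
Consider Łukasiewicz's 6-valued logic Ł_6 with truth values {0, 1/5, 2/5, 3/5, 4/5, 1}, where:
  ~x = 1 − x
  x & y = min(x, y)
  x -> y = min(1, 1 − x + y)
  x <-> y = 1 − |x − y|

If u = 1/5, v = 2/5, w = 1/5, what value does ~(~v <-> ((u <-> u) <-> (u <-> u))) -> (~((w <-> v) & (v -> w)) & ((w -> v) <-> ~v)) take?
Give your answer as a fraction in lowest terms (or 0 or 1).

~v = ~2/5 = 3/5
u <-> u = 1/5 <-> 1/5 = 1
u <-> u = 1/5 <-> 1/5 = 1
(u <-> u) <-> (u <-> u) = 1 <-> 1 = 1
~v <-> ((u <-> u) <-> (u <-> u)) = 3/5 <-> 1 = 3/5
~(~v <-> ((u <-> u) <-> (u <-> u))) = ~3/5 = 2/5
w <-> v = 1/5 <-> 2/5 = 4/5
v -> w = 2/5 -> 1/5 = 4/5
(w <-> v) & (v -> w) = 4/5 & 4/5 = 4/5
~((w <-> v) & (v -> w)) = ~4/5 = 1/5
w -> v = 1/5 -> 2/5 = 1
~v = ~2/5 = 3/5
(w -> v) <-> ~v = 1 <-> 3/5 = 3/5
~((w <-> v) & (v -> w)) & ((w -> v) <-> ~v) = 1/5 & 3/5 = 1/5
~(~v <-> ((u <-> u) <-> (u <-> u))) -> (~((w <-> v) & (v -> w)) & ((w -> v) <-> ~v)) = 2/5 -> 1/5 = 4/5

4/5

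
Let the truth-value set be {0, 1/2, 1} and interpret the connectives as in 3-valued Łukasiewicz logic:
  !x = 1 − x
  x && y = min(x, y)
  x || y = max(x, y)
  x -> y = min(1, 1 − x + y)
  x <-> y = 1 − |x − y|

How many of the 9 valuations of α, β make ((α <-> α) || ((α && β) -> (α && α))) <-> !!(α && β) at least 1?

1

α = 0, β = 0 ↦ 0  <
α = 0, β = 1/2 ↦ 0  <
α = 0, β = 1 ↦ 0  <
α = 1/2, β = 0 ↦ 0  <
α = 1/2, β = 1/2 ↦ 1/2  <
α = 1/2, β = 1 ↦ 1/2  <
α = 1, β = 0 ↦ 0  <
α = 1, β = 1/2 ↦ 1/2  <
α = 1, β = 1 ↦ 1  ≥
So 1 of the 9 assignments meets the threshold.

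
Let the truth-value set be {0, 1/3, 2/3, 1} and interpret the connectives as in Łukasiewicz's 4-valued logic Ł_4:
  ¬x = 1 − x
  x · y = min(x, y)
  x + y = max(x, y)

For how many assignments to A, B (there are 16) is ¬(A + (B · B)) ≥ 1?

1

A = 0, B = 0 ↦ 1  ≥
A = 0, B = 1/3 ↦ 2/3  <
A = 0, B = 2/3 ↦ 1/3  <
A = 0, B = 1 ↦ 0  <
A = 1/3, B = 0 ↦ 2/3  <
A = 1/3, B = 1/3 ↦ 2/3  <
A = 1/3, B = 2/3 ↦ 1/3  <
A = 1/3, B = 1 ↦ 0  <
A = 2/3, B = 0 ↦ 1/3  <
A = 2/3, B = 1/3 ↦ 1/3  <
A = 2/3, B = 2/3 ↦ 1/3  <
A = 2/3, B = 1 ↦ 0  <
A = 1, B = 0 ↦ 0  <
A = 1, B = 1/3 ↦ 0  <
A = 1, B = 2/3 ↦ 0  <
A = 1, B = 1 ↦ 0  <
So 1 of the 16 assignments meets the threshold.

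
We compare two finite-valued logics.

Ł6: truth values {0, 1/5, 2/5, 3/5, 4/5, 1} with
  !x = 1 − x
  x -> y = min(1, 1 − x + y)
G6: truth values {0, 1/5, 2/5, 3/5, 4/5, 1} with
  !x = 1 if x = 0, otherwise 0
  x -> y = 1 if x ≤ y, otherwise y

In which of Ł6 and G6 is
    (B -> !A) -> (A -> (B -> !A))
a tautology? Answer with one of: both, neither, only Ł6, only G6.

In Ł6: every assignment gives 1 — tautology.
In G6: every assignment gives 1 — tautology.

both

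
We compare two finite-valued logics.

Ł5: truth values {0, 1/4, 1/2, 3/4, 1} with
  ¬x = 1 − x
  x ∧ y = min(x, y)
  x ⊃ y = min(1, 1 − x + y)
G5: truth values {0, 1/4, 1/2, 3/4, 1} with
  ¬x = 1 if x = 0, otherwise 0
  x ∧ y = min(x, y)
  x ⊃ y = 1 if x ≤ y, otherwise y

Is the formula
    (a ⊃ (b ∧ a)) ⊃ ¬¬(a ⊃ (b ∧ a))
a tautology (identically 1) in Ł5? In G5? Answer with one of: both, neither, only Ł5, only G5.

In Ł5: every assignment gives 1 — tautology.
In G5: every assignment gives 1 — tautology.

both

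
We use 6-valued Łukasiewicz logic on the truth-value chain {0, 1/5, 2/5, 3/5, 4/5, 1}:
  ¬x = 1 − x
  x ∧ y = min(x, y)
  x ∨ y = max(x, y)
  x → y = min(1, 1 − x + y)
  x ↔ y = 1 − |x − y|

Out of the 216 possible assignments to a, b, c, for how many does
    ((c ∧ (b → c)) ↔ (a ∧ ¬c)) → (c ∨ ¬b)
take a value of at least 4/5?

178

value 1: 141 assignments (counts)
value 4/5: 37 assignments (counts)
value 3/5: 22 assignments
value 2/5: 11 assignments
value 1/5: 4 assignments
value 0: 1 assignment
So 178 of the 216 assignments meet the threshold.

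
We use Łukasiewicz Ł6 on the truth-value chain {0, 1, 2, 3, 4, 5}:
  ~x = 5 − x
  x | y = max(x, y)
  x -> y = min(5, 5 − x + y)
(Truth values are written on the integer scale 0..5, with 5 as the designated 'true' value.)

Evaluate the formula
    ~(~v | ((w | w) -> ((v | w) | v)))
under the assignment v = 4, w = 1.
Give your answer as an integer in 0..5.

0

~v = ~4 = 1
w | w = 1 | 1 = 1
v | w = 4 | 1 = 4
(v | w) | v = 4 | 4 = 4
(w | w) -> ((v | w) | v) = 1 -> 4 = 5
~v | ((w | w) -> ((v | w) | v)) = 1 | 5 = 5
~(~v | ((w | w) -> ((v | w) | v))) = ~5 = 0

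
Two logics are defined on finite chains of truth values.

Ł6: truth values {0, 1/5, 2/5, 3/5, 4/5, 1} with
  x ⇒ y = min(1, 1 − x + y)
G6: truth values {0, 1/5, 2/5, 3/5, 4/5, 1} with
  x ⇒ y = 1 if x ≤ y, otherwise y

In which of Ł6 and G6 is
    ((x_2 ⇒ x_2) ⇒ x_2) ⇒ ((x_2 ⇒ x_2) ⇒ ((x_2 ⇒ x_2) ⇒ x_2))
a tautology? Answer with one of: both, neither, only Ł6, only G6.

In Ł6: every assignment gives 1 — tautology.
In G6: every assignment gives 1 — tautology.

both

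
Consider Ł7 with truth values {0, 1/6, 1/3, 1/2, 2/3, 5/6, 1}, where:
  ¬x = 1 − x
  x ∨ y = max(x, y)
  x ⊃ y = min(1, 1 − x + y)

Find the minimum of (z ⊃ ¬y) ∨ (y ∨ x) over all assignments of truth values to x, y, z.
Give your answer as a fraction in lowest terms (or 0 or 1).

1/2

Take x = 0, y = 1/2, z = 1:
¬y = ¬1/2 = 1/2
z ⊃ ¬y = 1 ⊃ 1/2 = 1/2
y ∨ x = 1/2 ∨ 0 = 1/2
(z ⊃ ¬y) ∨ (y ∨ x) = 1/2 ∨ 1/2 = 1/2
No assignment yields a value below 1/2, so this is the minimum.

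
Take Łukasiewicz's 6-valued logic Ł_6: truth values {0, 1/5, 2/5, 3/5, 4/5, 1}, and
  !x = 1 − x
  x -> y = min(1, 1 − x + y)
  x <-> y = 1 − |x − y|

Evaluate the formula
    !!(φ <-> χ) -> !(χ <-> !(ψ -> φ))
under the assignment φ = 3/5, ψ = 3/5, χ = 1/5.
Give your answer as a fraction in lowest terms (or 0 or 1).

φ <-> χ = 3/5 <-> 1/5 = 3/5
!(φ <-> χ) = !3/5 = 2/5
!!(φ <-> χ) = !2/5 = 3/5
ψ -> φ = 3/5 -> 3/5 = 1
!(ψ -> φ) = !1 = 0
χ <-> !(ψ -> φ) = 1/5 <-> 0 = 4/5
!(χ <-> !(ψ -> φ)) = !4/5 = 1/5
!!(φ <-> χ) -> !(χ <-> !(ψ -> φ)) = 3/5 -> 1/5 = 3/5

3/5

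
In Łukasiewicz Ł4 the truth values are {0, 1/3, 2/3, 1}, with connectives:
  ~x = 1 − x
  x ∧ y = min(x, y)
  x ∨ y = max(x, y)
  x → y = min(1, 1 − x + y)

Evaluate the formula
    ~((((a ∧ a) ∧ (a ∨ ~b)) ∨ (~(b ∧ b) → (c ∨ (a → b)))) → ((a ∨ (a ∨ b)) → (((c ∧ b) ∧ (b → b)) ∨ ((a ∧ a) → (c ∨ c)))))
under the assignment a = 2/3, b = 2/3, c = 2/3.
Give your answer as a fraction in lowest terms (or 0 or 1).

0

a ∧ a = 2/3 ∧ 2/3 = 2/3
~b = ~2/3 = 1/3
a ∨ ~b = 2/3 ∨ 1/3 = 2/3
(a ∧ a) ∧ (a ∨ ~b) = 2/3 ∧ 2/3 = 2/3
b ∧ b = 2/3 ∧ 2/3 = 2/3
~(b ∧ b) = ~2/3 = 1/3
a → b = 2/3 → 2/3 = 1
c ∨ (a → b) = 2/3 ∨ 1 = 1
~(b ∧ b) → (c ∨ (a → b)) = 1/3 → 1 = 1
((a ∧ a) ∧ (a ∨ ~b)) ∨ (~(b ∧ b) → (c ∨ (a → b))) = 2/3 ∨ 1 = 1
a ∨ b = 2/3 ∨ 2/3 = 2/3
a ∨ (a ∨ b) = 2/3 ∨ 2/3 = 2/3
c ∧ b = 2/3 ∧ 2/3 = 2/3
b → b = 2/3 → 2/3 = 1
(c ∧ b) ∧ (b → b) = 2/3 ∧ 1 = 2/3
a ∧ a = 2/3 ∧ 2/3 = 2/3
c ∨ c = 2/3 ∨ 2/3 = 2/3
(a ∧ a) → (c ∨ c) = 2/3 → 2/3 = 1
((c ∧ b) ∧ (b → b)) ∨ ((a ∧ a) → (c ∨ c)) = 2/3 ∨ 1 = 1
(a ∨ (a ∨ b)) → (((c ∧ b) ∧ (b → b)) ∨ ((a ∧ a) → (c ∨ c))) = 2/3 → 1 = 1
(((a ∧ a) ∧ (a ∨ ~b)) ∨ (~(b ∧ b) → (c ∨ (a → b)))) → ((a ∨ (a ∨ b)) → (((c ∧ b) ∧ (b → b)) ∨ ((a ∧ a) → (c ∨ c)))) = 1 → 1 = 1
~((((a ∧ a) ∧ (a ∨ ~b)) ∨ (~(b ∧ b) → (c ∨ (a → b)))) → ((a ∨ (a ∨ b)) → (((c ∧ b) ∧ (b → b)) ∨ ((a ∧ a) → (c ∨ c))))) = ~1 = 0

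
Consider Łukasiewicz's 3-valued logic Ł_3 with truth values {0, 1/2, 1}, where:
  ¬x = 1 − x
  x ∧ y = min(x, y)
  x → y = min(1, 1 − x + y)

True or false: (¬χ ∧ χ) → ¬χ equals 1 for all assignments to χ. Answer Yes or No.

Yes

χ = 0 ↦ 1
χ = 1/2 ↦ 1
χ = 1 ↦ 1
Every assignment gives a value ≥ 1.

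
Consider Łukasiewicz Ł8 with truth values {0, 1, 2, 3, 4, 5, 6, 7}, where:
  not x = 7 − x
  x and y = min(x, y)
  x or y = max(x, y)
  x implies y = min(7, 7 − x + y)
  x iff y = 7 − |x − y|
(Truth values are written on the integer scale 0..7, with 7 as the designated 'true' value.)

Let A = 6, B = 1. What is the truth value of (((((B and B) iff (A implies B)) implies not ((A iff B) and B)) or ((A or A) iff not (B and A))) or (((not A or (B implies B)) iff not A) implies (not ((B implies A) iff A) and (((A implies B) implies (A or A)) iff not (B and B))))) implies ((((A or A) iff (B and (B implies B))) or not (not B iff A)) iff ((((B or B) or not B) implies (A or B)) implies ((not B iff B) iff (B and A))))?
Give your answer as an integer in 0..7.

3

B and B = 1 and 1 = 1
A implies B = 6 implies 1 = 2
(B and B) iff (A implies B) = 1 iff 2 = 6
A iff B = 6 iff 1 = 2
(A iff B) and B = 2 and 1 = 1
not ((A iff B) and B) = not 1 = 6
((B and B) iff (A implies B)) implies not ((A iff B) and B) = 6 implies 6 = 7
A or A = 6 or 6 = 6
B and A = 1 and 6 = 1
not (B and A) = not 1 = 6
(A or A) iff not (B and A) = 6 iff 6 = 7
(((B and B) iff (A implies B)) implies not ((A iff B) and B)) or ((A or A) iff not (B and A)) = 7 or 7 = 7
not A = not 6 = 1
B implies B = 1 implies 1 = 7
not A or (B implies B) = 1 or 7 = 7
not A = not 6 = 1
(not A or (B implies B)) iff not A = 7 iff 1 = 1
B implies A = 1 implies 6 = 7
(B implies A) iff A = 7 iff 6 = 6
not ((B implies A) iff A) = not 6 = 1
A implies B = 6 implies 1 = 2
A or A = 6 or 6 = 6
(A implies B) implies (A or A) = 2 implies 6 = 7
B and B = 1 and 1 = 1
not (B and B) = not 1 = 6
((A implies B) implies (A or A)) iff not (B and B) = 7 iff 6 = 6
not ((B implies A) iff A) and (((A implies B) implies (A or A)) iff not (B and B)) = 1 and 6 = 1
((not A or (B implies B)) iff not A) implies (not ((B implies A) iff A) and (((A implies B) implies (A or A)) iff not (B and B))) = 1 implies 1 = 7
((((B and B) iff (A implies B)) implies not ((A iff B) and B)) or ((A or A) iff not (B and A))) or (((not A or (B implies B)) iff not A) implies (not ((B implies A) iff A) and (((A implies B) implies (A or A)) iff not (B and B)))) = 7 or 7 = 7
A or A = 6 or 6 = 6
B implies B = 1 implies 1 = 7
B and (B implies B) = 1 and 7 = 1
(A or A) iff (B and (B implies B)) = 6 iff 1 = 2
not B = not 1 = 6
not B iff A = 6 iff 6 = 7
not (not B iff A) = not 7 = 0
((A or A) iff (B and (B implies B))) or not (not B iff A) = 2 or 0 = 2
B or B = 1 or 1 = 1
not B = not 1 = 6
(B or B) or not B = 1 or 6 = 6
A or B = 6 or 1 = 6
((B or B) or not B) implies (A or B) = 6 implies 6 = 7
not B = not 1 = 6
not B iff B = 6 iff 1 = 2
B and A = 1 and 6 = 1
(not B iff B) iff (B and A) = 2 iff 1 = 6
(((B or B) or not B) implies (A or B)) implies ((not B iff B) iff (B and A)) = 7 implies 6 = 6
(((A or A) iff (B and (B implies B))) or not (not B iff A)) iff ((((B or B) or not B) implies (A or B)) implies ((not B iff B) iff (B and A))) = 2 iff 6 = 3
(((((B and B) iff (A implies B)) implies not ((A iff B) and B)) or ((A or A) iff not (B and A))) or (((not A or (B implies B)) iff not A) implies (not ((B implies A) iff A) and (((A implies B) implies (A or A)) iff not (B and B))))) implies ((((A or A) iff (B and (B implies B))) or not (not B iff A)) iff ((((B or B) or not B) implies (A or B)) implies ((not B iff B) iff (B and A)))) = 7 implies 3 = 3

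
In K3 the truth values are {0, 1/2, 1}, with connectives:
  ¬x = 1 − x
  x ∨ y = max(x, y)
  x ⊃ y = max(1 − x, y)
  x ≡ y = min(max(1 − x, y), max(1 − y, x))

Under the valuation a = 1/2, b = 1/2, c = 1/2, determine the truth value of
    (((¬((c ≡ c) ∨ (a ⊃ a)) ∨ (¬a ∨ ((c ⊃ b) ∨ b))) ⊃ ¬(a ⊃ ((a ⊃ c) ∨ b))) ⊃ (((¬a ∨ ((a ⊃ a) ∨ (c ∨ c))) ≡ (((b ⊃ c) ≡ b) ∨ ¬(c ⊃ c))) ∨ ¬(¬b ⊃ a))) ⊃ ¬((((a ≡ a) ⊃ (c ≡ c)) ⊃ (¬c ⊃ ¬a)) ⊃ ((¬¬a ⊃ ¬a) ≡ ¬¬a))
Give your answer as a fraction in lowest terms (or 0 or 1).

1/2

c ≡ c = 1/2 ≡ 1/2 = 1/2
a ⊃ a = 1/2 ⊃ 1/2 = 1/2
(c ≡ c) ∨ (a ⊃ a) = 1/2 ∨ 1/2 = 1/2
¬((c ≡ c) ∨ (a ⊃ a)) = ¬1/2 = 1/2
¬a = ¬1/2 = 1/2
c ⊃ b = 1/2 ⊃ 1/2 = 1/2
(c ⊃ b) ∨ b = 1/2 ∨ 1/2 = 1/2
¬a ∨ ((c ⊃ b) ∨ b) = 1/2 ∨ 1/2 = 1/2
¬((c ≡ c) ∨ (a ⊃ a)) ∨ (¬a ∨ ((c ⊃ b) ∨ b)) = 1/2 ∨ 1/2 = 1/2
a ⊃ c = 1/2 ⊃ 1/2 = 1/2
(a ⊃ c) ∨ b = 1/2 ∨ 1/2 = 1/2
a ⊃ ((a ⊃ c) ∨ b) = 1/2 ⊃ 1/2 = 1/2
¬(a ⊃ ((a ⊃ c) ∨ b)) = ¬1/2 = 1/2
(¬((c ≡ c) ∨ (a ⊃ a)) ∨ (¬a ∨ ((c ⊃ b) ∨ b))) ⊃ ¬(a ⊃ ((a ⊃ c) ∨ b)) = 1/2 ⊃ 1/2 = 1/2
¬a = ¬1/2 = 1/2
a ⊃ a = 1/2 ⊃ 1/2 = 1/2
c ∨ c = 1/2 ∨ 1/2 = 1/2
(a ⊃ a) ∨ (c ∨ c) = 1/2 ∨ 1/2 = 1/2
¬a ∨ ((a ⊃ a) ∨ (c ∨ c)) = 1/2 ∨ 1/2 = 1/2
b ⊃ c = 1/2 ⊃ 1/2 = 1/2
(b ⊃ c) ≡ b = 1/2 ≡ 1/2 = 1/2
c ⊃ c = 1/2 ⊃ 1/2 = 1/2
¬(c ⊃ c) = ¬1/2 = 1/2
((b ⊃ c) ≡ b) ∨ ¬(c ⊃ c) = 1/2 ∨ 1/2 = 1/2
(¬a ∨ ((a ⊃ a) ∨ (c ∨ c))) ≡ (((b ⊃ c) ≡ b) ∨ ¬(c ⊃ c)) = 1/2 ≡ 1/2 = 1/2
¬b = ¬1/2 = 1/2
¬b ⊃ a = 1/2 ⊃ 1/2 = 1/2
¬(¬b ⊃ a) = ¬1/2 = 1/2
((¬a ∨ ((a ⊃ a) ∨ (c ∨ c))) ≡ (((b ⊃ c) ≡ b) ∨ ¬(c ⊃ c))) ∨ ¬(¬b ⊃ a) = 1/2 ∨ 1/2 = 1/2
((¬((c ≡ c) ∨ (a ⊃ a)) ∨ (¬a ∨ ((c ⊃ b) ∨ b))) ⊃ ¬(a ⊃ ((a ⊃ c) ∨ b))) ⊃ (((¬a ∨ ((a ⊃ a) ∨ (c ∨ c))) ≡ (((b ⊃ c) ≡ b) ∨ ¬(c ⊃ c))) ∨ ¬(¬b ⊃ a)) = 1/2 ⊃ 1/2 = 1/2
a ≡ a = 1/2 ≡ 1/2 = 1/2
c ≡ c = 1/2 ≡ 1/2 = 1/2
(a ≡ a) ⊃ (c ≡ c) = 1/2 ⊃ 1/2 = 1/2
¬c = ¬1/2 = 1/2
¬a = ¬1/2 = 1/2
¬c ⊃ ¬a = 1/2 ⊃ 1/2 = 1/2
((a ≡ a) ⊃ (c ≡ c)) ⊃ (¬c ⊃ ¬a) = 1/2 ⊃ 1/2 = 1/2
¬a = ¬1/2 = 1/2
¬¬a = ¬1/2 = 1/2
¬a = ¬1/2 = 1/2
¬¬a ⊃ ¬a = 1/2 ⊃ 1/2 = 1/2
¬a = ¬1/2 = 1/2
¬¬a = ¬1/2 = 1/2
(¬¬a ⊃ ¬a) ≡ ¬¬a = 1/2 ≡ 1/2 = 1/2
(((a ≡ a) ⊃ (c ≡ c)) ⊃ (¬c ⊃ ¬a)) ⊃ ((¬¬a ⊃ ¬a) ≡ ¬¬a) = 1/2 ⊃ 1/2 = 1/2
¬((((a ≡ a) ⊃ (c ≡ c)) ⊃ (¬c ⊃ ¬a)) ⊃ ((¬¬a ⊃ ¬a) ≡ ¬¬a)) = ¬1/2 = 1/2
(((¬((c ≡ c) ∨ (a ⊃ a)) ∨ (¬a ∨ ((c ⊃ b) ∨ b))) ⊃ ¬(a ⊃ ((a ⊃ c) ∨ b))) ⊃ (((¬a ∨ ((a ⊃ a) ∨ (c ∨ c))) ≡ (((b ⊃ c) ≡ b) ∨ ¬(c ⊃ c))) ∨ ¬(¬b ⊃ a))) ⊃ ¬((((a ≡ a) ⊃ (c ≡ c)) ⊃ (¬c ⊃ ¬a)) ⊃ ((¬¬a ⊃ ¬a) ≡ ¬¬a)) = 1/2 ⊃ 1/2 = 1/2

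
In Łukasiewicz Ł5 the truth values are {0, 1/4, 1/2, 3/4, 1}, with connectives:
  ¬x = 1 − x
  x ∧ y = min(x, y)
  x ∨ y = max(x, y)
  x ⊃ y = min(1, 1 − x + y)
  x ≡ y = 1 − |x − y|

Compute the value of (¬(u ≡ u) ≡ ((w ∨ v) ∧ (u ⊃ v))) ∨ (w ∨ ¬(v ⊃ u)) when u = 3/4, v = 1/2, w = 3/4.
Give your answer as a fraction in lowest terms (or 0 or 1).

u ≡ u = 3/4 ≡ 3/4 = 1
¬(u ≡ u) = ¬1 = 0
w ∨ v = 3/4 ∨ 1/2 = 3/4
u ⊃ v = 3/4 ⊃ 1/2 = 3/4
(w ∨ v) ∧ (u ⊃ v) = 3/4 ∧ 3/4 = 3/4
¬(u ≡ u) ≡ ((w ∨ v) ∧ (u ⊃ v)) = 0 ≡ 3/4 = 1/4
v ⊃ u = 1/2 ⊃ 3/4 = 1
¬(v ⊃ u) = ¬1 = 0
w ∨ ¬(v ⊃ u) = 3/4 ∨ 0 = 3/4
(¬(u ≡ u) ≡ ((w ∨ v) ∧ (u ⊃ v))) ∨ (w ∨ ¬(v ⊃ u)) = 1/4 ∨ 3/4 = 3/4

3/4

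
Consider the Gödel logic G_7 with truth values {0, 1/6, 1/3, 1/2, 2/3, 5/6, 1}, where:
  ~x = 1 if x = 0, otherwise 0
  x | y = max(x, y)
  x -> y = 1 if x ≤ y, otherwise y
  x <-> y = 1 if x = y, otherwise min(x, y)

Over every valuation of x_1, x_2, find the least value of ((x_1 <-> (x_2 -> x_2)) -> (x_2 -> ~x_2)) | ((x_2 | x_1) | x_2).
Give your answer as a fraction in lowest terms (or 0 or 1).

Take x_1 = 1/6, x_2 = 1/6:
x_2 -> x_2 = 1/6 -> 1/6 = 1
x_1 <-> (x_2 -> x_2) = 1/6 <-> 1 = 1/6
~x_2 = ~1/6 = 0
x_2 -> ~x_2 = 1/6 -> 0 = 0
(x_1 <-> (x_2 -> x_2)) -> (x_2 -> ~x_2) = 1/6 -> 0 = 0
x_2 | x_1 = 1/6 | 1/6 = 1/6
(x_2 | x_1) | x_2 = 1/6 | 1/6 = 1/6
((x_1 <-> (x_2 -> x_2)) -> (x_2 -> ~x_2)) | ((x_2 | x_1) | x_2) = 0 | 1/6 = 1/6
No assignment yields a value below 1/6, so this is the minimum.

1/6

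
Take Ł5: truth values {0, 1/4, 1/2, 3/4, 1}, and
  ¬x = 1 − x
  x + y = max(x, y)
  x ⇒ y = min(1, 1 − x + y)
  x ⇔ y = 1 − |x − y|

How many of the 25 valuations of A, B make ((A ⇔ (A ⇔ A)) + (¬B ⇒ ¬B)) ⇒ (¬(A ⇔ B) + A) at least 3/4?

value 1: 6 assignments (counts)
value 3/4: 7 assignments (counts)
value 1/2: 7 assignments
value 1/4: 4 assignments
value 0: 1 assignment
So 13 of the 25 assignments meet the threshold.

13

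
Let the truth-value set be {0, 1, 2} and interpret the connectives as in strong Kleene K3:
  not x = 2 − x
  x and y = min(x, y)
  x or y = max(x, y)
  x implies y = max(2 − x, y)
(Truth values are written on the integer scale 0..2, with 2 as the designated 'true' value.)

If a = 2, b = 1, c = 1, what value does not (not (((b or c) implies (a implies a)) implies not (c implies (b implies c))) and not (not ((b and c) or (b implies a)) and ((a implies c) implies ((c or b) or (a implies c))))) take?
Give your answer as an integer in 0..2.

b or c = 1 or 1 = 1
a implies a = 2 implies 2 = 2
(b or c) implies (a implies a) = 1 implies 2 = 2
b implies c = 1 implies 1 = 1
c implies (b implies c) = 1 implies 1 = 1
not (c implies (b implies c)) = not 1 = 1
((b or c) implies (a implies a)) implies not (c implies (b implies c)) = 2 implies 1 = 1
not (((b or c) implies (a implies a)) implies not (c implies (b implies c))) = not 1 = 1
b and c = 1 and 1 = 1
b implies a = 1 implies 2 = 2
(b and c) or (b implies a) = 1 or 2 = 2
not ((b and c) or (b implies a)) = not 2 = 0
a implies c = 2 implies 1 = 1
c or b = 1 or 1 = 1
a implies c = 2 implies 1 = 1
(c or b) or (a implies c) = 1 or 1 = 1
(a implies c) implies ((c or b) or (a implies c)) = 1 implies 1 = 1
not ((b and c) or (b implies a)) and ((a implies c) implies ((c or b) or (a implies c))) = 0 and 1 = 0
not (not ((b and c) or (b implies a)) and ((a implies c) implies ((c or b) or (a implies c)))) = not 0 = 2
not (((b or c) implies (a implies a)) implies not (c implies (b implies c))) and not (not ((b and c) or (b implies a)) and ((a implies c) implies ((c or b) or (a implies c)))) = 1 and 2 = 1
not (not (((b or c) implies (a implies a)) implies not (c implies (b implies c))) and not (not ((b and c) or (b implies a)) and ((a implies c) implies ((c or b) or (a implies c))))) = not 1 = 1

1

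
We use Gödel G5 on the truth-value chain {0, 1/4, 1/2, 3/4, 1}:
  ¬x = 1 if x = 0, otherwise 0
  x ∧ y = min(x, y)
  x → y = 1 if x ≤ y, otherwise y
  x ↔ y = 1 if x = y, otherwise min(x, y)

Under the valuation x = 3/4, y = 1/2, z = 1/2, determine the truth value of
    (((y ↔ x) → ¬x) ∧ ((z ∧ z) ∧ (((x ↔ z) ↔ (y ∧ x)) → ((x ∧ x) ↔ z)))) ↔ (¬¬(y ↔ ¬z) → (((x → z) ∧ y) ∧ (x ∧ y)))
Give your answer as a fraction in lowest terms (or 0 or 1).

0

y ↔ x = 1/2 ↔ 3/4 = 1/2
¬x = ¬3/4 = 0
(y ↔ x) → ¬x = 1/2 → 0 = 0
z ∧ z = 1/2 ∧ 1/2 = 1/2
x ↔ z = 3/4 ↔ 1/2 = 1/2
y ∧ x = 1/2 ∧ 3/4 = 1/2
(x ↔ z) ↔ (y ∧ x) = 1/2 ↔ 1/2 = 1
x ∧ x = 3/4 ∧ 3/4 = 3/4
(x ∧ x) ↔ z = 3/4 ↔ 1/2 = 1/2
((x ↔ z) ↔ (y ∧ x)) → ((x ∧ x) ↔ z) = 1 → 1/2 = 1/2
(z ∧ z) ∧ (((x ↔ z) ↔ (y ∧ x)) → ((x ∧ x) ↔ z)) = 1/2 ∧ 1/2 = 1/2
((y ↔ x) → ¬x) ∧ ((z ∧ z) ∧ (((x ↔ z) ↔ (y ∧ x)) → ((x ∧ x) ↔ z))) = 0 ∧ 1/2 = 0
¬z = ¬1/2 = 0
y ↔ ¬z = 1/2 ↔ 0 = 0
¬(y ↔ ¬z) = ¬0 = 1
¬¬(y ↔ ¬z) = ¬1 = 0
x → z = 3/4 → 1/2 = 1/2
(x → z) ∧ y = 1/2 ∧ 1/2 = 1/2
x ∧ y = 3/4 ∧ 1/2 = 1/2
((x → z) ∧ y) ∧ (x ∧ y) = 1/2 ∧ 1/2 = 1/2
¬¬(y ↔ ¬z) → (((x → z) ∧ y) ∧ (x ∧ y)) = 0 → 1/2 = 1
(((y ↔ x) → ¬x) ∧ ((z ∧ z) ∧ (((x ↔ z) ↔ (y ∧ x)) → ((x ∧ x) ↔ z)))) ↔ (¬¬(y ↔ ¬z) → (((x → z) ∧ y) ∧ (x ∧ y))) = 0 ↔ 1 = 0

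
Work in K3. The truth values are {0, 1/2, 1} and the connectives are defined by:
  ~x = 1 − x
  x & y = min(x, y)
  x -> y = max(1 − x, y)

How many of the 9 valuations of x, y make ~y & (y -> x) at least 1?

x = 0, y = 0 ↦ 1  ≥
x = 0, y = 1/2 ↦ 1/2  <
x = 0, y = 1 ↦ 0  <
x = 1/2, y = 0 ↦ 1  ≥
x = 1/2, y = 1/2 ↦ 1/2  <
x = 1/2, y = 1 ↦ 0  <
x = 1, y = 0 ↦ 1  ≥
x = 1, y = 1/2 ↦ 1/2  <
x = 1, y = 1 ↦ 0  <
So 3 of the 9 assignments meet the threshold.

3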